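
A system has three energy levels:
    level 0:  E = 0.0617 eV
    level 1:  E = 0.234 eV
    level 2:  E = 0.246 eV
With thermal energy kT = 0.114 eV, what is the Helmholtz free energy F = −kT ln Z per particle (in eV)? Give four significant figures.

0.02179 eV

Eᵢ/kT = 0.541228, 2.05263, 2.15789.
Z = Σ e^(−Eᵢ/kT) = e^(−0.541228) + e^(−2.05263) + e^(−2.15789) = 0.582033 + 0.128397 + 0.115569 = 0.825999.
F = −kT ln Z = −0.114 × ln(0.825999) = −0.114 × -0.191162 = 0.02179 eV.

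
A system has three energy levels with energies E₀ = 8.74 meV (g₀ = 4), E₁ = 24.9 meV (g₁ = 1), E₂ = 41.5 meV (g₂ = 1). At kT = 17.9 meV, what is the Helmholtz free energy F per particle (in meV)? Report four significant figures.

Eᵢ/kT = 0.488268, 1.39106, 2.31844.
Z = Σ gᵢe^(−Eᵢ/kT) = 4·e^(−0.488268) + 1·e^(−1.39106) + 1·e^(−2.31844) = 2.45475 + 0.248811 + 0.0984270 = 2.80199.
F = −kT ln Z = −17.9 × ln(2.80199) = −17.9 × 1.03033 = -18.44 meV.

-18.44 meV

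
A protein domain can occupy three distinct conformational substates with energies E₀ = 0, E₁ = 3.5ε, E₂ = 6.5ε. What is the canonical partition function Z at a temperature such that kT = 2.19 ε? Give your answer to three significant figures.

Z = 1.25

Eᵢ/kT = 0, 1.5982, 2.9680.
Z = Σ e^(−Eᵢ/kT) = e^(−0) + e^(−1.5982) + e^(−2.9680) = 1.0000 + 0.20226 + 0.051406 = 1.2537.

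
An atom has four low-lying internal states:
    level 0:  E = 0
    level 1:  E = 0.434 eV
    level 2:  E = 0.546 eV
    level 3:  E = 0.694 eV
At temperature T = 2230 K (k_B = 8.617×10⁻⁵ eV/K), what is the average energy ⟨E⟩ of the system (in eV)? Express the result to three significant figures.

0.0806 eV

k_BT = 8.617×10⁻⁵ × 2230 K = 0.19216 eV.
Eᵢ/kT = 0, 2.2585, 2.8414, 3.6116.
Z = Σ e^(−Eᵢ/kT) = e^(−0) + e^(−2.2585) + e^(−2.8414) + e^(−3.6116) = 1.0000 + 0.10451 + 0.058344 + 0.027009 = 1.1899.
⟨E⟩ = Σ Eᵢ e^(−Eᵢ/kT) / Z = (0·1.0000 + 0.434·0.10451 + 0.546·0.058344 + 0.694·0.027009) / 1.1899 = 0.0806 eV.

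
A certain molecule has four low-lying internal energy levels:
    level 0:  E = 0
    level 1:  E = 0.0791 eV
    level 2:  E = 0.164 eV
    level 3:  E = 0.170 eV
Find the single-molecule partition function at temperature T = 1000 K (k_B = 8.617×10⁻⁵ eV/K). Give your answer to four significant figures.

Z = 1.687

k_BT = 8.617×10⁻⁵ × 1000 K = 0.0861700 eV.
Eᵢ/kT = 0, 0.917953, 1.90321, 1.97284.
Z = Σ e^(−Eᵢ/kT) = e^(−0) + e^(−0.917953) + e^(−1.90321) + e^(−1.97284) = 1.00000 + 0.399336 + 0.149089 + 0.139061 = 1.68749.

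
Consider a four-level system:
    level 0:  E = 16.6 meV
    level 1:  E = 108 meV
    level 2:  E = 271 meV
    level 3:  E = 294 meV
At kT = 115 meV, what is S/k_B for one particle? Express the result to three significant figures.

Eᵢ/kT = 0.14435, 0.93913, 2.3565, 2.5565.
Z = Σ e^(−Eᵢ/kT) = e^(−0.14435) + e^(−0.93913) + e^(−2.3565) + e^(−2.5565) = 0.86558 + 0.39097 + 0.094751 + 0.077576 = 1.4289.
⟨E⟩ = Σ EᵢPᵢ = 73.538 meV.
S/k_B = ln Z + ⟨E⟩/kT = ln(1.4289) + 73.538/115 = 0.35690 + 0.63946 = 0.996.

0.996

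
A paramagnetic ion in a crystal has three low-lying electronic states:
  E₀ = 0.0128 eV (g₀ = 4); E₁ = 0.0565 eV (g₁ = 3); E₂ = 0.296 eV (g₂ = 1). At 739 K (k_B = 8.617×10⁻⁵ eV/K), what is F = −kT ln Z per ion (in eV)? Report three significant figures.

-0.0960 eV

k_BT = 8.617×10⁻⁵ × 739 K = 0.063680 eV.
Eᵢ/kT = 0.20101, 0.88725, 4.6482.
Z = Σ gᵢe^(−Eᵢ/kT) = 4·e^(−0.20101) + 3·e^(−0.88725) + 1·e^(−4.6482) = 3.2716 + 1.2354 + 0.0095788 = 4.5166.
F = −kT ln Z = −0.063680 × ln(4.5166) = −0.063680 × 1.5078 = -0.0960 eV.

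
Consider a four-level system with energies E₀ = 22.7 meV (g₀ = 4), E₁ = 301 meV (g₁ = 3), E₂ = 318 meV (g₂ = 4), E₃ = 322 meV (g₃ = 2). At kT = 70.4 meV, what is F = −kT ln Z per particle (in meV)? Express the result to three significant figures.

-77.4 meV

Eᵢ/kT = 0.32244, 4.2756, 4.5170, 4.5739.
Z = Σ gᵢe^(−Eᵢ/kT) = 4·e^(−0.32244) + 3·e^(−4.2756) + 4·e^(−4.5170) + 2·e^(−4.5739) = 2.8975 + 0.041711 + 0.043687 + 0.020635 = 3.0035.
F = −kT ln Z = −70.4 × ln(3.0035) = −70.4 × 1.0998 = -77.4 meV.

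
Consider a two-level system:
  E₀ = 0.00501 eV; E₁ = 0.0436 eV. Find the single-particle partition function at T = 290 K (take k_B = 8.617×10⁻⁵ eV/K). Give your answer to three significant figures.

k_BT = 8.617×10⁻⁵ × 290 K = 0.024989 eV.
Eᵢ/kT = 0.20049, 1.7448.
Z = Σ e^(−Eᵢ/kT) = e^(−0.20049) + e^(−1.7448) = 0.81833 + 0.17468 = 0.99301.

Z = 0.993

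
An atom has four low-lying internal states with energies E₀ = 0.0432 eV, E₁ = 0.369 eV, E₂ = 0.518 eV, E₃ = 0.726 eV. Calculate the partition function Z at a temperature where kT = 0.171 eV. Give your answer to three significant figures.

Eᵢ/kT = 0.25263, 2.1579, 3.0292, 4.2456.
Z = Σ e^(−Eᵢ/kT) = e^(−0.25263) + e^(−2.1579) + e^(−3.0292) + e^(−4.2456) = 0.77676 + 0.11557 + 0.048354 + 0.014327 = 0.95501.

Z = 0.955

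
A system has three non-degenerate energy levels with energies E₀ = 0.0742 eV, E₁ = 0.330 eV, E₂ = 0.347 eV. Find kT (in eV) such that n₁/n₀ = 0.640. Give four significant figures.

n₁/n₀ = exp[−(E₁−E₀)/kT] = 0.640.
⇒ (E₁−E₀)/kT = ln(1/0.640) = ln(1.56250) = 0.446287.
kT = 0.2558 eV / 0.446287 = 0.5732 eV.

0.5732 eV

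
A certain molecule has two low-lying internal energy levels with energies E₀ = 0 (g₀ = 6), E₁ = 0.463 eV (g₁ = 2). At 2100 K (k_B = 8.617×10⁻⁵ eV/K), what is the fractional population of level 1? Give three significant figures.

k_BT = 8.617×10⁻⁵ × 2100 K = 0.18096 eV.
Eᵢ/kT = 0, 2.5586.
Z = Σ gᵢe^(−Eᵢ/kT) = 6·e^(−0) + 2·e^(−2.5586) = 6.0000 + 0.15483 = 6.1548.
P₁ = g₁ e^(−E₁/kT) / Z = 0.15483/6.1548 = 0.0252.

0.0252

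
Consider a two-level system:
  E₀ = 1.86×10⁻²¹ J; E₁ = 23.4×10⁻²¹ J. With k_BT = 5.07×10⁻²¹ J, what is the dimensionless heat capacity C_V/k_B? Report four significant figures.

0.2506

Eᵢ/kT = 0.366864, 4.61538.
Z = Σ e^(−Eᵢ/kT) = e^(−0.366864) + e^(−4.61538) = 0.692904 + 0.00989842 = 0.702802.
⟨E⟩ = 2.16338, ⟨E²⟩ = 11.1228.
C_V/k_B = (⟨E²⟩ − ⟨E⟩²)/(kT)² = (11.1228 − 4.68021)/25.7049 = 0.2506.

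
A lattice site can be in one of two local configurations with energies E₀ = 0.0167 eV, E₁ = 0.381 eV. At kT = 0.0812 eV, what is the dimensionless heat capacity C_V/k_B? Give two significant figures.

Eᵢ/kT = 0.2057, 4.692.
Z = Σ e^(−Eᵢ/kT) = e^(−0.2057) + e^(−4.692) = 0.8141 + 0.009168 = 0.8233.
⟨E⟩ = 0.02076 eV, ⟨E²⟩ = 0.001892 eV².
C_V/k_B = (⟨E²⟩ − ⟨E⟩²)/(kT)² = (0.001892 − 0.0004310)/0.006593 = 0.22.

0.22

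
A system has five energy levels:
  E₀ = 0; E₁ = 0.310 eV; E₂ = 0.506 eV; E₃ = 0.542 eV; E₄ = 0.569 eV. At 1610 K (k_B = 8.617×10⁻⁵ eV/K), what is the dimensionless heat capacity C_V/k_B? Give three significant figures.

k_BT = 8.617×10⁻⁵ × 1610 K = 0.13873 eV.
Eᵢ/kT = 0, 2.2346, 3.6474, 3.9069, 4.1015.
Z = Σ e^(−Eᵢ/kT) = e^(−0) + e^(−2.2346) + e^(−3.6474) + e^(−3.9069) + e^(−4.1015) = 1.0000 + 0.10703 + 0.026059 + 0.020103 + 0.016548 = 1.1697.
⟨E⟩ = 0.057003 eV, ⟨E²⟩ = 0.024126 eV².
C_V/k_B = (⟨E²⟩ − ⟨E⟩²)/(kT)² = (0.024126 − 0.0032493)/0.019246 = 1.08.

1.08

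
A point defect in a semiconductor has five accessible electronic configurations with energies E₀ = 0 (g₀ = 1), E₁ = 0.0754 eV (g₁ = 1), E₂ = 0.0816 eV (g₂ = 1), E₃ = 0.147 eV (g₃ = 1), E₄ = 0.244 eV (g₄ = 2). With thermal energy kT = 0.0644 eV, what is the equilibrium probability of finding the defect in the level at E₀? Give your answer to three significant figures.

0.575

Eᵢ/kT = 0, 1.1708, 1.2671, 2.2826, 3.7888.
Z = Σ gᵢe^(−Eᵢ/kT) = 1·e^(−0) + 1·e^(−1.1708) + 1·e^(−1.2671) + 1·e^(−2.2826) + 2·e^(−3.7888) = 1.0000 + 0.31012 + 0.28165 + 0.10202 + 0.045245 = 1.7390.
P₀ = g₀ e^(−E₀/kT) / Z = 1.0000/1.7390 = 0.575.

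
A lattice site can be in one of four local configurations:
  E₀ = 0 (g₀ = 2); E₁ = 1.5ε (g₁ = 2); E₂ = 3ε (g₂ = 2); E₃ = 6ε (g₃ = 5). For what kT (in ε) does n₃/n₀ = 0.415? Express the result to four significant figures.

3.341 ε

n₃/n₀ = (g₃/g₀) exp[−(E₃−E₀)/kT] = 0.415.
⇒ (E₃−E₀)/kT = ln((5/2)/0.415) = ln(6.02410) = 1.79577.
kT = 6ε / 1.79577 = 3.341 ε.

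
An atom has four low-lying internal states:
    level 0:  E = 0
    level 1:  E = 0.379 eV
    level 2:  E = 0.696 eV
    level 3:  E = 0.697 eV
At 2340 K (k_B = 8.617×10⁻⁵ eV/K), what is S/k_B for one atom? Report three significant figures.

k_BT = 8.617×10⁻⁵ × 2340 K = 0.20164 eV.
Eᵢ/kT = 0, 1.8796, 3.4517, 3.4567.
Z = Σ e^(−Eᵢ/kT) = e^(−0) + e^(−1.8796) + e^(−3.4517) + e^(−3.4567) = 1.0000 + 0.15265 + 0.031692 + 0.031534 = 1.2159.
⟨E⟩ = Σ EᵢPᵢ = 0.083799 eV.
S/k_B = ln Z + ⟨E⟩/kT = ln(1.2159) + 0.083799/0.20164 = 0.19548 + 0.41559 = 0.611.

0.611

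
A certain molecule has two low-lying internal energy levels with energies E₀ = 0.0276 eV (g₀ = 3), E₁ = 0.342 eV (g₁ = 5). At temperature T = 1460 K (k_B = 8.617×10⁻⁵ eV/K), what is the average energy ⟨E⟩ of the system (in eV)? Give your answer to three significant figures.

k_BT = 8.617×10⁻⁵ × 1460 K = 0.12581 eV.
Eᵢ/kT = 0.21938, 2.7184.
Z = Σ gᵢe^(−Eᵢ/kT) = 3·e^(−0.21938) + 5·e^(−2.7184) = 2.4090 + 0.32990 = 2.7389.
⟨E⟩ = Σ Eᵢ gᵢe^(−Eᵢ/kT) / Z = (0.0276·2.4090 + 0.342·0.32990) / 2.7389 = 0.0655 eV.

0.0655 eV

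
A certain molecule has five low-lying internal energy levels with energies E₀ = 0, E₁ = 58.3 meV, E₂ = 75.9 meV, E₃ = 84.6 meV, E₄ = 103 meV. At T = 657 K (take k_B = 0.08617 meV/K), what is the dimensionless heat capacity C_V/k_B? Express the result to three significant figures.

0.488

k_BT = 0.08617 × 657 K = 56.614 meV.
Eᵢ/kT = 0, 1.0298, 1.3407, 1.4943, 1.8193.
Z = Σ e^(−Eᵢ/kT) = e^(−0) + e^(−1.0298) + e^(−1.3407) + e^(−1.4943) + e^(−1.8193) = 1.0000 + 0.35708 + 0.26166 + 0.22441 + 0.16214 = 2.0053.
⟨E⟩ = 38.081 meV, ⟨E²⟩ = 3015.7 meV².
C_V/k_B = (⟨E²⟩ − ⟨E⟩²)/(kT)² = (3015.7 − 1450.2)/3205.1 = 0.488.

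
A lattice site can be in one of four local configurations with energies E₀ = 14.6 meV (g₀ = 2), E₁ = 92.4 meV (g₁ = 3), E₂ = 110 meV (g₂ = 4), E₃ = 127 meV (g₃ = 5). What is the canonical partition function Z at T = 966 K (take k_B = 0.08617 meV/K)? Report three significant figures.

k_BT = 0.08617 × 966 K = 83.240 meV.
Eᵢ/kT = 0.17540, 1.1100, 1.3215, 1.5257.
Z = Σ gᵢe^(−Eᵢ/kT) = 2·e^(−0.17540) + 3·e^(−1.1100) + 4·e^(−1.3215) + 5·e^(−1.5257) = 1.6782 + 0.98868 + 1.0669 + 1.0873 = 4.8211.

Z = 4.82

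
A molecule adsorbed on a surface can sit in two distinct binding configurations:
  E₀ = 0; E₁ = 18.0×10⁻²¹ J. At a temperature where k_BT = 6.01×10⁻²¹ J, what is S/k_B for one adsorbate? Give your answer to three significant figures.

Eᵢ/kT = 0, 2.9950.
Z = Σ e^(−Eᵢ/kT) = e^(−0) + e^(−2.9950) = 1.0000 + 0.050037 = 1.0500.
⟨E⟩ = Σ EᵢPᵢ = 0.85778 ×10⁻²¹ J.
S/k_B = ln Z + ⟨E⟩/kT = ln(1.0500) + 0.85778/6.01 = 0.048790 + 0.14273 = 0.192.

0.192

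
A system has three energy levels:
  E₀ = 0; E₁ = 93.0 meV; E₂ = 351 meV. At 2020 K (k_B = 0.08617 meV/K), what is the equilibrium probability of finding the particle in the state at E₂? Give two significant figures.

k_BT = 0.08617 × 2020 K = 174.1 meV.
Eᵢ/kT = 0, 0.5342, 2.016.
Z = Σ e^(−Eᵢ/kT) = e^(−0) + e^(−0.5342) + e^(−2.016) = 1.000 + 0.5861 + 0.1332 = 1.719.
P₂ = e^(−E₂/kT) / Z = 0.1332/1.719 = 0.077.

0.077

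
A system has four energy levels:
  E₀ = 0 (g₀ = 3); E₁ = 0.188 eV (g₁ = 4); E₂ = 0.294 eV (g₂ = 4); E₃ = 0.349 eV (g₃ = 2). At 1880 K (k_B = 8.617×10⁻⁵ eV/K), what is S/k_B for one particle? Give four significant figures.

2.247

k_BT = 8.617×10⁻⁵ × 1880 K = 0.162000 eV.
Eᵢ/kT = 0, 1.16049, 1.81481, 2.15432.
Z = Σ gᵢe^(−Eᵢ/kT) = 3·e^(−0) + 4·e^(−1.16049) + 4·e^(−1.81481) + 2·e^(−2.15432) = 3.00000 + 1.25333 + 0.651475 + 0.231964 = 5.13677.
⟨E⟩ = Σ EᵢPᵢ = 0.0989172 eV.
S/k_B = ln Z + ⟨E⟩/kT = ln(5.13677) + 0.0989172/0.162000 = 1.63642 + 0.610600 = 2.247.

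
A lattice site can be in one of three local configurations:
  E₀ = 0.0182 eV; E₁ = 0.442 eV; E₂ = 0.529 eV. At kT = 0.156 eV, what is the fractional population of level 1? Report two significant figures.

Eᵢ/kT = 0.1167, 2.833, 3.391.
Z = Σ e^(−Eᵢ/kT) = e^(−0.1167) + e^(−2.833) + e^(−3.391) = 0.8899 + 0.05884 + 0.03367 = 0.9824.
P₁ = e^(−E₁/kT) / Z = 0.05884/0.9824 = 0.060.

0.060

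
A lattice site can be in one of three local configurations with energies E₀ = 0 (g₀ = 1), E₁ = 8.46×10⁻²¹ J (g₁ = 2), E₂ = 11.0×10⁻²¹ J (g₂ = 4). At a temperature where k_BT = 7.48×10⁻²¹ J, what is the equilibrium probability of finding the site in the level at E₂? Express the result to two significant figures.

Eᵢ/kT = 0, 1.131, 1.471.
Z = Σ gᵢe^(−Eᵢ/kT) = 1·e^(−0) + 2·e^(−1.131) + 4·e^(−1.471) = 1.000 + 0.6454 + 0.9188 = 2.564.
P₂ = g₂ e^(−E₂/kT) / Z = 0.9188/2.564 = 0.36.

0.36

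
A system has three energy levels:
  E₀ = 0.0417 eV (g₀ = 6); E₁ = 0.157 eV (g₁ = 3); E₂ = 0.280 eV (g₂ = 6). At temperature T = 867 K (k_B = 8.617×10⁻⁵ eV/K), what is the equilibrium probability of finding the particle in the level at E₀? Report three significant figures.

k_BT = 8.617×10⁻⁵ × 867 K = 0.074709 eV.
Eᵢ/kT = 0.55817, 2.1015, 3.7479.
Z = Σ gᵢe^(−Eᵢ/kT) = 6·e^(−0.55817) + 3·e^(−2.1015) + 6·e^(−3.7479) = 3.4335 + 0.36682 + 0.14140 = 3.9417.
P₀ = g₀ e^(−E₀/kT) / Z = 3.4335/3.9417 = 0.871.

0.871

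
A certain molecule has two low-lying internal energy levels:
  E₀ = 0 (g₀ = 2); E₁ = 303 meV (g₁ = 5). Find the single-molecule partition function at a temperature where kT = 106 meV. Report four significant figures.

Z = 2.287

Eᵢ/kT = 0, 2.85849.
Z = Σ gᵢe^(−Eᵢ/kT) = 2·e^(−0) + 5·e^(−2.85849) = 2.00000 + 0.286777 = 2.28678.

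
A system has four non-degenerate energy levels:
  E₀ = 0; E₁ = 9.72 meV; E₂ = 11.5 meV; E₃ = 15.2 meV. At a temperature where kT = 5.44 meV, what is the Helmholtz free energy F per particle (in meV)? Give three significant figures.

Eᵢ/kT = 0, 1.7868, 2.1140, 2.7941.
Z = Σ e^(−Eᵢ/kT) = e^(−0) + e^(−1.7868) + e^(−2.1140) + e^(−2.7941) = 1.0000 + 0.16750 + 0.12075 + 0.061170 = 1.3494.
F = −kT ln Z = −5.44 × ln(1.3494) = −5.44 × 0.29966 = -1.63 meV.

-1.63 meV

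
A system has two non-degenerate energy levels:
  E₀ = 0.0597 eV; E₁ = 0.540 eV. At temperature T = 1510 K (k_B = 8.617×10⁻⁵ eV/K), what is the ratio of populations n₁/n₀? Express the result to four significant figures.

0.02494

k_BT = 8.617×10⁻⁵ × 1510 K = 0.130117 eV.
n₁/n₀ = exp[−(E₁−E₀)/kT] = exp(−(0.4803 eV)/(0.130117 eV)) = exp(-3.69129) = 0.02494.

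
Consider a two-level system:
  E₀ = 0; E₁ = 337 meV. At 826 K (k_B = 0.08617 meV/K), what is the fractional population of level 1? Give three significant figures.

k_BT = 0.08617 × 826 K = 71.176 meV.
Eᵢ/kT = 0, 4.7347.
Z = Σ e^(−Eᵢ/kT) = e^(−0) + e^(−4.7347) = 1.0000 + 0.0087851 = 1.0088.
P₁ = e^(−E₁/kT) / Z = 0.0087851/1.0088 = 0.00871.

0.00871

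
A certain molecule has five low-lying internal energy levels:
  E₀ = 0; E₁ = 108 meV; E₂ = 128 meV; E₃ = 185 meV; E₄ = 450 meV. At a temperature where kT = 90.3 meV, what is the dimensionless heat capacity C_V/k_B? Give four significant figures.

Eᵢ/kT = 0, 1.19601, 1.41750, 2.04873, 4.98339.
Z = Σ e^(−Eᵢ/kT) = e^(−0) + e^(−1.19601) + e^(−1.41750) + e^(−2.04873) + e^(−4.98339) = 1.00000 + 0.302398 + 0.242319 + 0.128899 + 0.00685080 = 1.68047.
⟨E⟩ = 53.9165 meV, ⟨E²⟩ = 7912.18 meV².
C_V/k_B = (⟨E²⟩ − ⟨E⟩²)/(kT)² = (7912.18 − 2906.99)/8154.09 = 0.6138.

0.6138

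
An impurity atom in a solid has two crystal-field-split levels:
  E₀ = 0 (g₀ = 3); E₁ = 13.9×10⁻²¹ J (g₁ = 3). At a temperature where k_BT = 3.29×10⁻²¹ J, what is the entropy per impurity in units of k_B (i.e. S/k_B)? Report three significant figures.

1.17

Eᵢ/kT = 0, 4.2249.
Z = Σ gᵢe^(−Eᵢ/kT) = 3·e^(−0) + 3·e^(−4.2249) = 3.0000 + 0.043880 = 3.0439.
⟨E⟩ = Σ EᵢPᵢ = 0.20038 ×10⁻²¹ J.
S/k_B = ln Z + ⟨E⟩/kT = ln(3.0439) + 0.20038/3.29 = 1.1131 + 0.060906 = 1.17.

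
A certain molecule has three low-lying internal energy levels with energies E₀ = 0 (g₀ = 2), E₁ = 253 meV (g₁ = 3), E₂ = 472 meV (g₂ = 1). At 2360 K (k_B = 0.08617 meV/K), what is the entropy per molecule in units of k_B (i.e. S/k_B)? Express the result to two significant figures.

k_BT = 0.08617 × 2360 K = 203.4 meV.
Eᵢ/kT = 0, 1.244, 2.321.
Z = Σ gᵢe^(−Eᵢ/kT) = 2·e^(−0) + 3·e^(−1.244) + 1·e^(−2.321) = 2.000 + 0.8647 + 0.09818 = 2.963.
⟨E⟩ = Σ EᵢPᵢ = 89.47 meV.
S/k_B = ln Z + ⟨E⟩/kT = ln(2.963) + 89.47/203.4 = 1.086 + 0.4399 = 1.5.

1.5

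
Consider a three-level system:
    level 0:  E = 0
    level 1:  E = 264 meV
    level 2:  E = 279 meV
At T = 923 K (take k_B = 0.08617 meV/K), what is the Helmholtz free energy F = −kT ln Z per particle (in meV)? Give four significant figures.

k_BT = 0.08617 × 923 K = 79.5349 meV.
Eᵢ/kT = 0, 3.31930, 3.50789.
Z = Σ e^(−Eᵢ/kT) = e^(−0) + e^(−3.31930) + e^(−3.50789) = 1.00000 + 0.0361781 + 0.0299601 = 1.06614.
F = −kT ln Z = −79.5349 × ln(1.06614) = −79.5349 × 0.0640446 = -5.094 meV.

-5.094 meV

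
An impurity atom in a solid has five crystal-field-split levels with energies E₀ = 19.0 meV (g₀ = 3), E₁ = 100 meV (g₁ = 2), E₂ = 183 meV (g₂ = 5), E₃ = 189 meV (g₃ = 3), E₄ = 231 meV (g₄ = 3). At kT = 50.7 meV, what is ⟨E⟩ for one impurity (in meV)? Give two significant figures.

Eᵢ/kT = 0.3748, 1.972, 3.609, 3.728, 4.556.
Z = Σ gᵢe^(−Eᵢ/kT) = 3·e^(−0.3748) + 2·e^(−1.972) + 5·e^(−3.609) + 3·e^(−3.728) + 3·e^(−4.556) = 2.062 + 0.2784 + 0.1354 + 0.07212 + 0.03151 = 2.579.
⟨E⟩ = Σ Eᵢ gᵢe^(−Eᵢ/kT) / Z = (19.0·2.062 + 100·0.2784 + 183·0.1354 + 189·0.07212 + 231·0.03151) / 2.579 = 44 meV.

44 meV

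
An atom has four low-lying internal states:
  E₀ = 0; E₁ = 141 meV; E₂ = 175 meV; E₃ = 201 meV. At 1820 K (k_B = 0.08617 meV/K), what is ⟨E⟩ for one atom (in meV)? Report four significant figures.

k_BT = 0.08617 × 1820 K = 156.829 meV.
Eᵢ/kT = 0, 0.899068, 1.11587, 1.28165.
Z = Σ e^(−Eᵢ/kT) = e^(−0) + e^(−0.899068) + e^(−1.11587) + e^(−1.28165) = 1.00000 + 0.406949 + 0.327630 + 0.277579 = 2.01216.
⟨E⟩ = Σ Eᵢ e^(−Eᵢ/kT) / Z = (0·1.00000 + 141·0.406949 + 175·0.327630 + 201·0.277579) / 2.01216 = 84.74 meV.

84.74 meV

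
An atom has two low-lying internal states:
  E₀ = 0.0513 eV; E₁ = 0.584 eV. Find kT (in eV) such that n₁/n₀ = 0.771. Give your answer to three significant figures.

n₁/n₀ = exp[−(E₁−E₀)/kT] = 0.771.
⇒ (E₁−E₀)/kT = ln(1/0.771) = ln(1.2970) = 0.26005.
kT = 0.5327 eV / 0.26005 = 2.05 eV.

2.05 eV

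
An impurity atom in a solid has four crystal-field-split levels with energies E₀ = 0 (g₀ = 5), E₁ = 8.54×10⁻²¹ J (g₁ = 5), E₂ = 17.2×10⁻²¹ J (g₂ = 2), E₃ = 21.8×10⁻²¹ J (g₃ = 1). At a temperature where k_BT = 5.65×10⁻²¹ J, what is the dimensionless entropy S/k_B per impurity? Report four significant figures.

Eᵢ/kT = 0, 1.51150, 3.04425, 3.85841.
Z = Σ gᵢe^(−Eᵢ/kT) = 5·e^(−0) + 5·e^(−1.51150) + 2·e^(−3.04425) + 1·e^(−3.85841) = 5.00000 + 1.10289 + 0.0952640 + 0.0211015 = 6.21926.
⟨E⟩ = Σ EᵢPᵢ = 1.85187 ×10⁻²¹ J.
S/k_B = ln Z + ⟨E⟩/kT = ln(6.21926) + 1.85187/5.65 = 1.82765 + 0.327765 = 2.155.

2.155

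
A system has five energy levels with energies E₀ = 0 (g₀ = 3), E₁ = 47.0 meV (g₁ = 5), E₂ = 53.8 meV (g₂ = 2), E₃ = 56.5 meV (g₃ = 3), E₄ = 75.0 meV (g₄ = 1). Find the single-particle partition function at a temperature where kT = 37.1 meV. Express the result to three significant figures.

Z = 5.66

Eᵢ/kT = 0, 1.2668, 1.4501, 1.5229, 2.0216.
Z = Σ gᵢe^(−Eᵢ/kT) = 3·e^(−0) + 5·e^(−1.2668) + 2·e^(−1.4501) + 3·e^(−1.5229) + 1·e^(−2.0216) = 3.0000 + 1.4087 + 0.46909 + 0.65424 + 0.13244 = 5.6645.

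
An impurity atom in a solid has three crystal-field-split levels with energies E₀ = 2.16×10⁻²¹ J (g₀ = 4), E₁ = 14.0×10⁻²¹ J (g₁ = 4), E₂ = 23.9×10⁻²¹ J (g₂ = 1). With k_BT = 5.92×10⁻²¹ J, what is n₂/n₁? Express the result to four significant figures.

n₂/n₁ = (g₂/g₁) exp[−(E₂−E₁)/kT] = (1/4) × exp(−(9.9 ×10⁻²¹ J)/(5.92 ×10⁻²¹ J)) = (1/4) × exp(-1.67230) = 0.04695.

0.04695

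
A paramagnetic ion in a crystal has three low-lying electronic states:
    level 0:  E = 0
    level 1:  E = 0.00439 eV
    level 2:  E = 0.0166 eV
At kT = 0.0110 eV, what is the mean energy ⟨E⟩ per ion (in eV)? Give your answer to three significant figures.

0.00350 eV

Eᵢ/kT = 0, 0.39909, 1.5091.
Z = Σ e^(−Eᵢ/kT) = e^(−0) + e^(−0.39909) + e^(−1.5091) = 1.0000 + 0.67093 + 0.22111 = 1.8920.
⟨E⟩ = Σ Eᵢ e^(−Eᵢ/kT) / Z = (0·1.0000 + 0.00439·0.67093 + 0.0166·0.22111) / 1.8920 = 0.00350 eV.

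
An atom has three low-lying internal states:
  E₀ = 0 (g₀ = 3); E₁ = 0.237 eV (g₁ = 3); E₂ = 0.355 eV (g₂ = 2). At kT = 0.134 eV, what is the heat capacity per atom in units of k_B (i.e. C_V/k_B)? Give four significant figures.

0.5871

Eᵢ/kT = 0, 1.76866, 2.64925.
Z = Σ gᵢe^(−Eᵢ/kT) = 3·e^(−0) + 3·e^(−1.76866) + 2·e^(−2.64925) = 3.00000 + 0.511684 + 0.141408 = 3.65309.
⟨E⟩ = 0.0469381 eV, ⟨E²⟩ = 0.0127458 eV².
C_V/k_B = (⟨E²⟩ − ⟨E⟩²)/(kT)² = (0.0127458 − 0.00220319)/0.0179560 = 0.5871.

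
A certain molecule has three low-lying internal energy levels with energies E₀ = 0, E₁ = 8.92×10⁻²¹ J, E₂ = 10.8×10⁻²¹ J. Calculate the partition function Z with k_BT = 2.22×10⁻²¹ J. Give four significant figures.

Eᵢ/kT = 0, 4.01802, 4.86486.
Z = Σ e^(−Eᵢ/kT) = e^(−0) + e^(−4.01802) + e^(−4.86486) = 1.00000 + 0.0179885 + 0.00771291 = 1.02570.

Z = 1.026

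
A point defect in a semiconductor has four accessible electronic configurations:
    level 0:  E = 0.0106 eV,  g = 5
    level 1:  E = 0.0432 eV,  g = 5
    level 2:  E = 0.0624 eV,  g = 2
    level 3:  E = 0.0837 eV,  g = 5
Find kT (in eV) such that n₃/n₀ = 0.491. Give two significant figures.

0.10 eV

n₃/n₀ = (g₃/g₀) exp[−(E₃−E₀)/kT] = 0.491.
⇒ (E₃−E₀)/kT = ln((5/5)/0.491) = ln(2.037) = 0.7115.
kT = 0.0731 eV / 0.7115 = 0.10 eV.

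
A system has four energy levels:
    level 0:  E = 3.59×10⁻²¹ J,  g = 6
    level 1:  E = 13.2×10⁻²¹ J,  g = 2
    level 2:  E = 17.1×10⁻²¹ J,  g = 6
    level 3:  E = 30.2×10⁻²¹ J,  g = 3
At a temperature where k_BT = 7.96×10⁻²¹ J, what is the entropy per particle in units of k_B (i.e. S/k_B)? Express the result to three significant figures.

2.43

Eᵢ/kT = 0.45101, 1.6583, 2.1482, 3.7940.
Z = Σ gᵢe^(−Eᵢ/kT) = 6·e^(−0.45101) + 2·e^(−1.6583) + 6·e^(−2.1482) + 3·e^(−3.7940) = 3.8219 + 0.38092 + 0.70016 + 0.067516 = 4.9705.
⟨E⟩ = Σ EᵢPᵢ = 6.5910 ×10⁻²¹ J.
S/k_B = ln Z + ⟨E⟩/kT = ln(4.9705) + 6.5910/7.96 = 1.6035 + 0.82802 = 2.43.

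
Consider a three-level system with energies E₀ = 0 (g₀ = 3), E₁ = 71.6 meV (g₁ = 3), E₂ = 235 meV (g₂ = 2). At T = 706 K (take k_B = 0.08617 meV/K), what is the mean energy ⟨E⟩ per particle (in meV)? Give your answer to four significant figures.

k_BT = 0.08617 × 706 K = 60.8360 meV.
Eᵢ/kT = 0, 1.17693, 3.86284.
Z = Σ gᵢe^(−Eᵢ/kT) = 3·e^(−0) + 3·e^(−1.17693) + 2·e^(−3.86284) = 3.00000 + 0.924671 + 0.0420165 = 3.96669.
⟨E⟩ = Σ Eᵢ gᵢe^(−Eᵢ/kT) / Z = (0·3.00000 + 71.6·0.924671 + 235·0.0420165) / 3.96669 = 19.18 meV.

19.18 meV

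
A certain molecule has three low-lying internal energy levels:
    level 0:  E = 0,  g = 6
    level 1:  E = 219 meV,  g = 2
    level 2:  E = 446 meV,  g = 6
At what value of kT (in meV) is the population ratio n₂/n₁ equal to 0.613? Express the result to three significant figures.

143 meV

n₂/n₁ = (g₂/g₁) exp[−(E₂−E₁)/kT] = 0.613.
⇒ (E₂−E₁)/kT = ln((6/2)/0.613) = ln(4.8940) = 1.5880.
kT = 227 meV / 1.5880 = 143 meV.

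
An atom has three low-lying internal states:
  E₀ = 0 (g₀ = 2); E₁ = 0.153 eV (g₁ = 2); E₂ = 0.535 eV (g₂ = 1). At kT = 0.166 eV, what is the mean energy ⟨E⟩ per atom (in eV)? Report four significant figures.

Eᵢ/kT = 0, 0.921687, 3.22289.
Z = Σ gᵢe^(−Eᵢ/kT) = 2·e^(−0) + 2·e^(−0.921687) + 1·e^(−3.22289) = 2.00000 + 0.795695 + 0.0398398 = 2.83553.
⟨E⟩ = Σ Eᵢ gᵢe^(−Eᵢ/kT) / Z = (0·2.00000 + 0.153·0.795695 + 0.535·0.0398398) / 2.83553 = 0.05045 eV.

0.05045 eV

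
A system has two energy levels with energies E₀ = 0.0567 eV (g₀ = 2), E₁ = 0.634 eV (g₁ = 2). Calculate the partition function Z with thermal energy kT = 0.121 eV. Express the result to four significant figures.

Eᵢ/kT = 0.468595, 5.23967.
Z = Σ gᵢe^(−Eᵢ/kT) = 2·e^(−0.468595) + 2·e^(−5.23967) = 1.25176 + 0.0106040 = 1.26236.

Z = 1.262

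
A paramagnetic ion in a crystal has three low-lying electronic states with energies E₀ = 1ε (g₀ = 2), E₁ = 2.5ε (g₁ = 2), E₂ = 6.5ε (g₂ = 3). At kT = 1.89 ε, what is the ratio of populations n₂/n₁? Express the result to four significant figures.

0.1807

n₂/n₁ = (g₂/g₁) exp[−(E₂−E₁)/kT] = (3/2) × exp(−(4.0ε)/(1.89ε)) = (3/2) × exp(-2.11640) = 0.1807.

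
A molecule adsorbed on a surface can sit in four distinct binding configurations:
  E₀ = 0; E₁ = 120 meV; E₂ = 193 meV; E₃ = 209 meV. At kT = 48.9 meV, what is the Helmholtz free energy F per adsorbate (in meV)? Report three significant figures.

Eᵢ/kT = 0, 2.4540, 3.9468, 4.2740.
Z = Σ e^(−Eᵢ/kT) = e^(−0) + e^(−2.4540) + e^(−3.9468) + e^(−4.2740) = 1.0000 + 0.085949 + 0.019316 + 0.013926 = 1.1192.
F = −kT ln Z = −48.9 × ln(1.1192) = −48.9 × 0.11261 = -5.51 meV.

-5.51 meV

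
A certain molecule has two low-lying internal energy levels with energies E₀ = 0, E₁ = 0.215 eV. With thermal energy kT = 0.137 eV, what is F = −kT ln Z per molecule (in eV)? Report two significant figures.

Eᵢ/kT = 0, 1.569.
Z = Σ e^(−Eᵢ/kT) = e^(−0) + e^(−1.569) = 1.000 + 0.2083 = 1.208.
F = −kT ln Z = −0.137 × ln(1.208) = −0.137 × 0.1890 = -0.026 eV.

-0.026 eV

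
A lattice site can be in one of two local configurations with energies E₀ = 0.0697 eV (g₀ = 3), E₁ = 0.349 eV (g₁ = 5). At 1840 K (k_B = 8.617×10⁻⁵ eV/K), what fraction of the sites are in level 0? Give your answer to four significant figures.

0.7774

k_BT = 8.617×10⁻⁵ × 1840 K = 0.158553 eV.
Eᵢ/kT = 0.439601, 2.20116.
Z = Σ gᵢe^(−Eᵢ/kT) = 3·e^(−0.439601) + 5·e^(−2.20116) = 1.93288 + 0.553374 = 2.48625.
P₀ = g₀ e^(−E₀/kT) / Z = 1.93288/2.48625 = 0.7774.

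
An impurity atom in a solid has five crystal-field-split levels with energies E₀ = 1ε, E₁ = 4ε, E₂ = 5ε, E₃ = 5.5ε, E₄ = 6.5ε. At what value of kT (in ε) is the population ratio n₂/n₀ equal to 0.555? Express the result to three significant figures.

n₂/n₀ = exp[−(E₂−E₀)/kT] = 0.555.
⇒ (E₂−E₀)/kT = ln(1/0.555) = ln(1.8018) = 0.58879.
kT = 4ε / 0.58879 = 6.79 ε.

6.79 ε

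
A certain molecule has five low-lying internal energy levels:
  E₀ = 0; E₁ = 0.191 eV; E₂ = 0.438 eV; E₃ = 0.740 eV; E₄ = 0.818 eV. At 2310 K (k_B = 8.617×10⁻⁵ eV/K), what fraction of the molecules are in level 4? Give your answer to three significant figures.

0.0107

k_BT = 8.617×10⁻⁵ × 2310 K = 0.19905 eV.
Eᵢ/kT = 0, 0.95956, 2.2005, 3.7177, 4.1095.
Z = Σ e^(−Eᵢ/kT) = e^(−0) + e^(−0.95956) + e^(−2.2005) + e^(−3.7177) + e^(−4.1095) = 1.0000 + 0.38306 + 0.11075 + 0.024290 + 0.016416 = 1.5345.
P₄ = e^(−E₄/kT) / Z = 0.016416/1.5345 = 0.0107.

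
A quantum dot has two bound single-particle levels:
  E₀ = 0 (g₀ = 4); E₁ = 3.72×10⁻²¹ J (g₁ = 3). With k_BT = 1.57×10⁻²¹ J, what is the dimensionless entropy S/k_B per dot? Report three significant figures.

1.61

Eᵢ/kT = 0, 2.3694.
Z = Σ gᵢe^(−Eᵢ/kT) = 4·e^(−0) + 3·e^(−2.3694) = 4.0000 + 0.28061 = 4.2806.
⟨E⟩ = Σ EᵢPᵢ = 0.24386 ×10⁻²¹ J.
S/k_B = ln Z + ⟨E⟩/kT = ln(4.2806) + 0.24386/1.57 = 1.4541 + 0.15532 = 1.61.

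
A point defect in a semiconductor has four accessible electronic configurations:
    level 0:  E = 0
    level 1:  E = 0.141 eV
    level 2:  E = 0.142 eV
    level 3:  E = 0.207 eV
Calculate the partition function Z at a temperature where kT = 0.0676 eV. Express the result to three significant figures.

Z = 1.29

Eᵢ/kT = 0, 2.0858, 2.1006, 3.0621.
Z = Σ e^(−Eᵢ/kT) = e^(−0) + e^(−2.0858) + e^(−2.1006) + e^(−3.0621) = 1.0000 + 0.12421 + 0.12238 + 0.046789 = 1.2934.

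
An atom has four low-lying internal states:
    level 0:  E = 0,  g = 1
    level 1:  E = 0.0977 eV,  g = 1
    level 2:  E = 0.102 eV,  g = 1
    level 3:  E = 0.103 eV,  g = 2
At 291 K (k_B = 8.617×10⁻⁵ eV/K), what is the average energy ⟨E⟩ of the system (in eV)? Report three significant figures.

0.00665 eV

k_BT = 8.617×10⁻⁵ × 291 K = 0.025075 eV.
Eᵢ/kT = 0, 3.8963, 4.0678, 4.1077.
Z = Σ gᵢe^(−Eᵢ/kT) = 1·e^(−0) + 1·e^(−3.8963) + 1·e^(−4.0678) + 2·e^(−4.1077) = 1.0000 + 0.020317 + 0.017115 + 0.032891 = 1.0703.
⟨E⟩ = Σ Eᵢ gᵢe^(−Eᵢ/kT) / Z = (0·1.0000 + 0.0977·0.020317 + 0.102·0.017115 + 0.103·0.032891) / 1.0703 = 0.00665 eV.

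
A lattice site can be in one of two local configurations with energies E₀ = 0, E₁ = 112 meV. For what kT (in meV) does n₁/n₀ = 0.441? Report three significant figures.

n₁/n₀ = exp[−(E₁−E₀)/kT] = 0.441.
⇒ (E₁−E₀)/kT = ln(1/0.441) = ln(2.2676) = 0.81872.
kT = 112 meV / 0.81872 = 137 meV.

137 meV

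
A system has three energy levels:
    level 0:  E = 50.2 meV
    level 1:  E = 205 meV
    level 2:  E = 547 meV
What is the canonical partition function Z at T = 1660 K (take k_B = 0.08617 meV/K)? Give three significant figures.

Z = 0.964

k_BT = 0.08617 × 1660 K = 143.04 meV.
Eᵢ/kT = 0.35095, 1.4332, 3.8241.
Z = Σ e^(−Eᵢ/kT) = e^(−0.35095) + e^(−1.4332) + e^(−3.8241) = 0.70402 + 0.23854 + 0.021838 = 0.96440.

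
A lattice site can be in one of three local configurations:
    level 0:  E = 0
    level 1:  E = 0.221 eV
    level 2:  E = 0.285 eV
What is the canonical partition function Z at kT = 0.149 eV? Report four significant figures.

Eᵢ/kT = 0, 1.48322, 1.91275.
Z = Σ e^(−Eᵢ/kT) = e^(−0) + e^(−1.48322) + e^(−1.91275) = 1.00000 + 0.226906 + 0.147674 = 1.37458.

Z = 1.375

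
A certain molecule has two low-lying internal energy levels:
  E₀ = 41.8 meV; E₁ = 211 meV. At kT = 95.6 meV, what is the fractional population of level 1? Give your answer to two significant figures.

0.15

Eᵢ/kT = 0.4372, 2.207.
Z = Σ e^(−Eᵢ/kT) = e^(−0.4372) + e^(−2.207) = 0.6458 + 0.1100 = 0.7558.
P₁ = e^(−E₁/kT) / Z = 0.1100/0.7558 = 0.15.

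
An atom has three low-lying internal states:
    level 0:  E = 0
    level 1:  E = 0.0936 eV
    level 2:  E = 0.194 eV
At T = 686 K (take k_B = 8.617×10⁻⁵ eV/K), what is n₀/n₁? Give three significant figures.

4.87

k_BT = 8.617×10⁻⁵ × 686 K = 0.059113 eV.
n₀/n₁ = exp[−(E₀−E₁)/kT] = exp(−(-0.0936 eV)/(0.059113 eV)) = exp(1.5834) = 4.87.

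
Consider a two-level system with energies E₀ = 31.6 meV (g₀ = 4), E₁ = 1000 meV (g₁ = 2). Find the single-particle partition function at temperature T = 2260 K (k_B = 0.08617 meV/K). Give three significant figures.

k_BT = 0.08617 × 2260 K = 194.74 meV.
Eᵢ/kT = 0.16227, 5.1351.
Z = Σ gᵢe^(−Eᵢ/kT) = 4·e^(−0.16227) + 2·e^(−5.1351) = 3.4008 + 0.011773 = 3.4126.

Z = 3.41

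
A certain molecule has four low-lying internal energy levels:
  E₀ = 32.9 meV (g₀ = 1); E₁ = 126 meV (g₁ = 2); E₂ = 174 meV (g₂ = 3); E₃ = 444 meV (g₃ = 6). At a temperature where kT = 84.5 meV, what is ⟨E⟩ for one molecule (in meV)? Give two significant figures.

Eᵢ/kT = 0.3893, 1.491, 2.059, 5.254.
Z = Σ gᵢe^(−Eᵢ/kT) = 1·e^(−0.3893) + 2·e^(−1.491) + 3·e^(−2.059) + 6·e^(−5.254) = 0.6775 + 0.4503 + 0.3827 + 0.03136 = 1.542.
⟨E⟩ = Σ Eᵢ gᵢe^(−Eᵢ/kT) / Z = (32.9·0.6775 + 126·0.4503 + 174·0.3827 + 444·0.03136) / 1.542 = 100 meV.

100 meV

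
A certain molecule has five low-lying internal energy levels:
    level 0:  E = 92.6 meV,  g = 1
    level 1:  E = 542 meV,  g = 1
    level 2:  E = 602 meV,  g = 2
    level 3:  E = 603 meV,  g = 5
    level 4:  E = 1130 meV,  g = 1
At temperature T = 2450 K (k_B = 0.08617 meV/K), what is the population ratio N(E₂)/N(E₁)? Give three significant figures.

1.51

k_BT = 0.08617 × 2450 K = 211.12 meV.
n₂/n₁ = (g₂/g₁) exp[−(E₂−E₁)/kT] = (2/1) × exp(−(60 meV)/(211.12 meV)) = (2/1) × exp(-0.28420) = 1.51.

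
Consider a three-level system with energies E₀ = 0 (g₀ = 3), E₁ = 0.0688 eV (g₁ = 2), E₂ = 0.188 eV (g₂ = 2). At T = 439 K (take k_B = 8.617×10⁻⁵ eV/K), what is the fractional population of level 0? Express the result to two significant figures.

0.90

k_BT = 8.617×10⁻⁵ × 439 K = 0.03783 eV.
Eᵢ/kT = 0, 1.819, 4.970.
Z = Σ gᵢe^(−Eᵢ/kT) = 3·e^(−0) + 2·e^(−1.819) + 2·e^(−4.970) = 3.000 + 0.3244 + 0.01389 = 3.338.
P₀ = g₀ e^(−E₀/kT) / Z = 3.000/3.338 = 0.90.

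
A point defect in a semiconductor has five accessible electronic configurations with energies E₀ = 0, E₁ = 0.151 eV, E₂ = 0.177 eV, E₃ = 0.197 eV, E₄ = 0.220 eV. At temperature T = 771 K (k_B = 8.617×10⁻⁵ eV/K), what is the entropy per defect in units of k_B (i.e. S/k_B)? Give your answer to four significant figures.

0.7816

k_BT = 8.617×10⁻⁵ × 771 K = 0.0664371 eV.
Eᵢ/kT = 0, 2.27283, 2.66417, 2.96521, 3.31140.
Z = Σ e^(−Eᵢ/kT) = e^(−0) + e^(−2.27283) + e^(−2.66417) + e^(−2.96521) + e^(−3.31140) = 1.00000 + 0.103020 + 0.0696571 + 0.0515496 + 0.0364651 = 1.26069.
⟨E⟩ = Σ EᵢPᵢ = 0.0365379 eV.
S/k_B = ln Z + ⟨E⟩/kT = ln(1.26069) + 0.0365379/0.0664371 = 0.231659 + 0.549962 = 0.7816.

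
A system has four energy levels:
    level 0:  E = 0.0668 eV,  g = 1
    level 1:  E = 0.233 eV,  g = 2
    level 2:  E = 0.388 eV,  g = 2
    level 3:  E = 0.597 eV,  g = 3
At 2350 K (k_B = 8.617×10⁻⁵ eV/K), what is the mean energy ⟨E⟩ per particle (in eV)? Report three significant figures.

k_BT = 8.617×10⁻⁵ × 2350 K = 0.20250 eV.
Eᵢ/kT = 0.32988, 1.1506, 1.9160, 2.9481.
Z = Σ gᵢe^(−Eᵢ/kT) = 1·e^(−0.32988) + 2·e^(−1.1506) + 2·e^(−1.9160) + 3·e^(−2.9481) = 0.71901 + 0.63289 + 0.29439 + 0.15732 = 1.8036.
⟨E⟩ = Σ Eᵢ gᵢe^(−Eᵢ/kT) / Z = (0.0668·0.71901 + 0.233·0.63289 + 0.388·0.29439 + 0.597·0.15732) / 1.8036 = 0.224 eV.

0.224 eV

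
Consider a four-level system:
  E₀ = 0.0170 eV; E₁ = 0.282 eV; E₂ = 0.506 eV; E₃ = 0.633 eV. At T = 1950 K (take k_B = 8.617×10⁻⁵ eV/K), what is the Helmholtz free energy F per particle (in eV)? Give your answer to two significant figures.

k_BT = 8.617×10⁻⁵ × 1950 K = 0.1680 eV.
Eᵢ/kT = 0.1012, 1.679, 3.012, 3.768.
Z = Σ e^(−Eᵢ/kT) = e^(−0.1012) + e^(−1.679) + e^(−3.012) + e^(−3.768) = 0.9038 + 0.1866 + 0.04919 + 0.02310 = 1.163.
F = −kT ln Z = −0.1680 × ln(1.163) = −0.1680 × 0.1510 = -0.025 eV.

-0.025 eV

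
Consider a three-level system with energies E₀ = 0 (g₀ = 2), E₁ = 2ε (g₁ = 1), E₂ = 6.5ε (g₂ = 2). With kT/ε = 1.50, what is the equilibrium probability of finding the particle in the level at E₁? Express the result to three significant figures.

Eᵢ/kT = 0, 1.3333, 4.3333.
Z = Σ gᵢe^(−Eᵢ/kT) = 2·e^(−0) + 1·e^(−1.3333) + 2·e^(−4.3333) = 2.0000 + 0.26361 + 0.026248 = 2.2899.
P₁ = g₁ e^(−E₁/kT) / Z = 0.26361/2.2899 = 0.115.

0.115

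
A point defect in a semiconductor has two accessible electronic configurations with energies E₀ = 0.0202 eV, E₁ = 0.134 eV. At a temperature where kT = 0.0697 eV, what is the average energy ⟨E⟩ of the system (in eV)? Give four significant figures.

Eᵢ/kT = 0.289813, 1.92253.
Z = Σ e^(−Eᵢ/kT) = e^(−0.289813) + e^(−1.92253) = 0.748404 + 0.146237 = 0.894641.
⟨E⟩ = Σ Eᵢ e^(−Eᵢ/kT) / Z = (0.0202·0.748404 + 0.134·0.146237) / 0.894641 = 0.03880 eV.

0.03880 eV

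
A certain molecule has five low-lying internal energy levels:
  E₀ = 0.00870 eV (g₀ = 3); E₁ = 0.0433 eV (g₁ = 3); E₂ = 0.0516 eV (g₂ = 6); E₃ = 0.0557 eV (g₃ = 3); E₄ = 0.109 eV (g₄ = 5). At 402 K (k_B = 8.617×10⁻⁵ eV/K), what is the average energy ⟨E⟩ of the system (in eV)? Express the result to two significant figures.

k_BT = 8.617×10⁻⁵ × 402 K = 0.03464 eV.
Eᵢ/kT = 0.2512, 1.250, 1.490, 1.608, 3.147.
Z = Σ gᵢe^(−Eᵢ/kT) = 3·e^(−0.2512) + 3·e^(−1.250) + 6·e^(−1.490) + 3·e^(−1.608) + 5·e^(−3.147) = 2.334 + 0.8595 + 1.352 + 0.6009 + 0.2149 = 5.361.
⟨E⟩ = Σ Eᵢ gᵢe^(−Eᵢ/kT) / Z = (0.00870·2.334 + 0.0433·0.8595 + 0.0516·1.352 + 0.0557·0.6009 + 0.109·0.2149) / 5.361 = 0.034 eV.

0.034 eV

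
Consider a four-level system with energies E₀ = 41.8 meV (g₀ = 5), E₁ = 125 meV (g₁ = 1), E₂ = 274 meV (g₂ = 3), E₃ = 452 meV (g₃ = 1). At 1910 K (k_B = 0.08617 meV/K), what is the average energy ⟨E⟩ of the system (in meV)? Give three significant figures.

k_BT = 0.08617 × 1910 K = 164.58 meV.
Eᵢ/kT = 0.25398, 0.75951, 1.6648, 2.7464.
Z = Σ gᵢe^(−Eᵢ/kT) = 5·e^(−0.25398) + 1·e^(−0.75951) + 3·e^(−1.6648) + 1·e^(−2.7464) = 3.8785 + 0.46790 + 0.56769 + 0.064158 = 4.9782.
⟨E⟩ = Σ Eᵢ gᵢe^(−Eᵢ/kT) / Z = (41.8·3.8785 + 125·0.46790 + 274·0.56769 + 452·0.064158) / 4.9782 = 81.4 meV.

81.4 meV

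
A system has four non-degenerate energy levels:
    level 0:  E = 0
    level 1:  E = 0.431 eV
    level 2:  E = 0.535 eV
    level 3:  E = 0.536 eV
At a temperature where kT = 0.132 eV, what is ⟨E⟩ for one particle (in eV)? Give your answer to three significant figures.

Eᵢ/kT = 0, 3.2652, 4.0530, 4.0606.
Z = Σ e^(−Eᵢ/kT) = e^(−0) + e^(−3.2652) + e^(−4.0530) + e^(−4.0606) = 1.0000 + 0.038189 + 0.017370 + 0.017239 = 1.0728.
⟨E⟩ = Σ Eᵢ e^(−Eᵢ/kT) / Z = (0·1.0000 + 0.431·0.038189 + 0.535·0.017370 + 0.536·0.017239) / 1.0728 = 0.0326 eV.

0.0326 eV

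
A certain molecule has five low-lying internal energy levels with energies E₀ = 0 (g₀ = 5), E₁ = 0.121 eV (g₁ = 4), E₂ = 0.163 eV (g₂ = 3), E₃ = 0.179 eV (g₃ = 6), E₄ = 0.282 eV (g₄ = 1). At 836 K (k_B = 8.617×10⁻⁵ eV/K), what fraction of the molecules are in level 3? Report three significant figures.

0.0760

k_BT = 8.617×10⁻⁵ × 836 K = 0.072038 eV.
Eᵢ/kT = 0, 1.6797, 2.2627, 2.4848, 3.9146.
Z = Σ gᵢe^(−Eᵢ/kT) = 5·e^(−0) + 4·e^(−1.6797) + 3·e^(−2.2627) + 6·e^(−2.4848) + 1·e^(−3.9146) = 5.0000 + 0.74572 + 0.31221 + 0.50005 + 0.019949 = 6.5779.
P₃ = g₃ e^(−E₃/kT) / Z = 0.50005/6.5779 = 0.0760.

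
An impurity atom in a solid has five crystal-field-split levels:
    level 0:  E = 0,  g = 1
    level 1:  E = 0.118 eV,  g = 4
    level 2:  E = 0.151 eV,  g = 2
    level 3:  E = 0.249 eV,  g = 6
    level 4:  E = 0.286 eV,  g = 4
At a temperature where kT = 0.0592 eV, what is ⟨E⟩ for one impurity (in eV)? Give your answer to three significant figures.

0.0654 eV

Eᵢ/kT = 0, 1.9932, 2.5507, 4.2061, 4.8311.
Z = Σ gᵢe^(−Eᵢ/kT) = 1·e^(−0) + 4·e^(−1.9932) + 2·e^(−2.5507) + 6·e^(−4.2061) + 4·e^(−4.8311) = 1.0000 + 0.54503 + 0.15605 + 0.089426 + 0.031911 = 1.8224.
⟨E⟩ = Σ Eᵢ gᵢe^(−Eᵢ/kT) / Z = (0·1.0000 + 0.118·0.54503 + 0.151·0.15605 + 0.249·0.089426 + 0.286·0.031911) / 1.8224 = 0.0654 eV.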